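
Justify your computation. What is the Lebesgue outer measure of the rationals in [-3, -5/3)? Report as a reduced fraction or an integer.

E = Q cap [-3, -5/3) is a subset of Q, which is countable. Enumerate Q = {q_1, q_2, ...}; for any eps > 0, cover q_k by the open interval (q_k - eps/2^(k+1), q_k + eps/2^(k+1)), of length eps/2^k. The total cover length is sum_{k>=1} eps/2^k = eps. Hence m*(E) <= m*(Q) <= eps for every eps > 0, and since outer measure is non-negative, m*(E) = 0.

0


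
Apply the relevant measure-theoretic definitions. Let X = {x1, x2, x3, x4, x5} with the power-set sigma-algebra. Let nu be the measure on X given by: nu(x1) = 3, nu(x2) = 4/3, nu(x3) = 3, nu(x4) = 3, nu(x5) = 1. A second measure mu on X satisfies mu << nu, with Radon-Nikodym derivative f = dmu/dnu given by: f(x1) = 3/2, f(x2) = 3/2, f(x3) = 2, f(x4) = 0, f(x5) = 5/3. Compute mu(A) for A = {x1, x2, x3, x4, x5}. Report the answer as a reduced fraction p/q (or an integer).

By the defining property of the Radon-Nikodym derivative, for every measurable set A,
  mu(A) = integral_A f dnu.
Since nu is a discrete measure concentrated on the atoms of X, the integral over A reduces to the sum
  mu(A) = sum_{x in A} f(x) * nu({x}).
Computing each term:
  x1: f(x1) * nu(x1) = 3/2 * 3 = 9/2.
  x2: f(x2) * nu(x2) = 3/2 * 4/3 = 2.
  x3: f(x3) * nu(x3) = 2 * 3 = 6.
  x4: f(x4) * nu(x4) = 0 * 3 = 0.
  x5: f(x5) * nu(x5) = 5/3 * 1 = 5/3.
Summing: mu(A) = 9/2 + 2 + 6 + 0 + 5/3 = 85/6.

85/6


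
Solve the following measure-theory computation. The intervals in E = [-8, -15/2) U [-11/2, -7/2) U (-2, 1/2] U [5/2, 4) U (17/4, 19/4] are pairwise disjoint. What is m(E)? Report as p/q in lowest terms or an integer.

For pairwise disjoint intervals, m(union_i I_i) = sum_i m(I_i),
and m is invariant under swapping open/closed endpoints (single points have measure 0).
So m(E) = sum_i (b_i - a_i).
  I_1 has length -15/2 - (-8) = 1/2.
  I_2 has length -7/2 - (-11/2) = 2.
  I_3 has length 1/2 - (-2) = 5/2.
  I_4 has length 4 - 5/2 = 3/2.
  I_5 has length 19/4 - 17/4 = 1/2.
Summing:
  m(E) = 1/2 + 2 + 5/2 + 3/2 + 1/2 = 7.

7


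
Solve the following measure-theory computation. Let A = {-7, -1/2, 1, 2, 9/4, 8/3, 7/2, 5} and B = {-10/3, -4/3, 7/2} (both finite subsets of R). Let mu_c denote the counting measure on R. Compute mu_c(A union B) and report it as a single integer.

Counting measure on a finite set equals cardinality. By inclusion-exclusion, |A union B| = |A| + |B| - |A cap B|.
|A| = 8, |B| = 3, |A cap B| = 1.
So mu_c(A union B) = 8 + 3 - 1 = 10.

10


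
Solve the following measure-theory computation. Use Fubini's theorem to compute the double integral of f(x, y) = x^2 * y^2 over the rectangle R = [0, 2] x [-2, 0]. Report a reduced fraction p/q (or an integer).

f(x, y) is a tensor product of a function of x and a function of y, and both factors are bounded continuous (hence Lebesgue integrable) on the rectangle, so Fubini's theorem applies:
  integral_R f d(m x m) = (integral_a1^b1 x^2 dx) * (integral_a2^b2 y^2 dy).
Inner integral in x: integral_{0}^{2} x^2 dx = (2^3 - 0^3)/3
  = 8/3.
Inner integral in y: integral_{-2}^{0} y^2 dy = (0^3 - (-2)^3)/3
  = 8/3.
Product: (8/3) * (8/3) = 64/9.

64/9


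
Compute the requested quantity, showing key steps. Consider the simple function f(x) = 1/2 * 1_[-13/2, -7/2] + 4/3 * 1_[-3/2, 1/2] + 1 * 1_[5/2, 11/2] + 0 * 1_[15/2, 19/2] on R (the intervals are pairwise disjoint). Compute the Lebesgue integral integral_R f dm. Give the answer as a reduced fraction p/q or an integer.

For a simple function f = sum_i c_i * 1_{A_i} with disjoint A_i,
  integral f dm = sum_i c_i * m(A_i).
Lengths of the A_i:
  m(A_1) = -7/2 - (-13/2) = 3.
  m(A_2) = 1/2 - (-3/2) = 2.
  m(A_3) = 11/2 - 5/2 = 3.
  m(A_4) = 19/2 - 15/2 = 2.
Contributions c_i * m(A_i):
  (1/2) * (3) = 3/2.
  (4/3) * (2) = 8/3.
  (1) * (3) = 3.
  (0) * (2) = 0.
Total: 3/2 + 8/3 + 3 + 0 = 43/6.

43/6


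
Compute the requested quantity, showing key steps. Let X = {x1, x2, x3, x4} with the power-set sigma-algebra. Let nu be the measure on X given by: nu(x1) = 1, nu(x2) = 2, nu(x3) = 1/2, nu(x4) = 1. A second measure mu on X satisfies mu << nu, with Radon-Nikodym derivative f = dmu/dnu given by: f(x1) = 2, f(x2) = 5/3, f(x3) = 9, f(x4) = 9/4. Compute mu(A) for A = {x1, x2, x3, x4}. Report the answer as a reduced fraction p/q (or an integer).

By the defining property of the Radon-Nikodym derivative, for every measurable set A,
  mu(A) = integral_A f dnu.
Since nu is a discrete measure concentrated on the atoms of X, the integral over A reduces to the sum
  mu(A) = sum_{x in A} f(x) * nu({x}).
Computing each term:
  x1: f(x1) * nu(x1) = 2 * 1 = 2.
  x2: f(x2) * nu(x2) = 5/3 * 2 = 10/3.
  x3: f(x3) * nu(x3) = 9 * 1/2 = 9/2.
  x4: f(x4) * nu(x4) = 9/4 * 1 = 9/4.
Summing: mu(A) = 2 + 10/3 + 9/2 + 9/4 = 145/12.

145/12


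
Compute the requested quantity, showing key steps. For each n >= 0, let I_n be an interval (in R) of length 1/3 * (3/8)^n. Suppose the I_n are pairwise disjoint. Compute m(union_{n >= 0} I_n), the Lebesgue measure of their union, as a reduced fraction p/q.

By countable additivity of the Lebesgue measure on pairwise disjoint measurable sets,
  m(union_{n >= 0} I_n) = sum_{n >= 0} m(I_n) = sum_{n >= 0} a * r^n,
  with a = 1/3 and r = 3/8.
Since 0 < r = 3/8 < 1, the geometric series converges:
  sum_{n >= 0} a * r^n = a / (1 - r).
  = 1/3 / (1 - 3/8)
  = 1/3 / (5/8)
  = 8/15.

8/15


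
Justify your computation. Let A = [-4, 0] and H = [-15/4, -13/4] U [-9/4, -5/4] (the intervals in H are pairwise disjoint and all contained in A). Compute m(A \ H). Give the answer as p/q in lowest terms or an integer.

The ambient interval has length m(A) = 0 - (-4) = 4.
Since the holes are disjoint and sit inside A, by finite additivity
  m(H) = sum_i (b_i - a_i), and m(A \ H) = m(A) - m(H).
Computing the hole measures:
  m(H_1) = -13/4 - (-15/4) = 1/2.
  m(H_2) = -5/4 - (-9/4) = 1.
Summed: m(H) = 1/2 + 1 = 3/2.
So m(A \ H) = 4 - 3/2 = 5/2.

5/2


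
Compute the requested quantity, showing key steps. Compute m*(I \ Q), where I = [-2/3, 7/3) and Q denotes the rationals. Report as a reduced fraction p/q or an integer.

The interval I = [-2/3, 7/3) has m(I) = 7/3 - (-2/3) = 3 (endpoints are measure-zero, so open/closed/half-open agree). Write I = (I cap Q) u (I \ Q). The rationals in I are countable, so m*(I cap Q) = 0 (cover each rational by intervals whose total length is arbitrarily small). By countable subadditivity m*(I) <= m*(I cap Q) + m*(I \ Q), hence m*(I \ Q) >= m(I) = 3. The reverse inequality m*(I \ Q) <= m*(I) = 3 is trivial since (I \ Q) is a subset of I. Therefore m*(I \ Q) = 3.

3


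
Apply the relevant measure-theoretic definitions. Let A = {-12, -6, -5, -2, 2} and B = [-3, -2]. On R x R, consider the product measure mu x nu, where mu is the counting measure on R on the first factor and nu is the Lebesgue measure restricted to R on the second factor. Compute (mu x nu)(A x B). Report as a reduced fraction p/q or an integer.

For a measurable rectangle A x B, the product measure satisfies
  (mu x nu)(A x B) = mu(A) * nu(B).
  mu(A) = 5.
  nu(B) = 1.
  (mu x nu)(A x B) = 5 * 1 = 5.

5


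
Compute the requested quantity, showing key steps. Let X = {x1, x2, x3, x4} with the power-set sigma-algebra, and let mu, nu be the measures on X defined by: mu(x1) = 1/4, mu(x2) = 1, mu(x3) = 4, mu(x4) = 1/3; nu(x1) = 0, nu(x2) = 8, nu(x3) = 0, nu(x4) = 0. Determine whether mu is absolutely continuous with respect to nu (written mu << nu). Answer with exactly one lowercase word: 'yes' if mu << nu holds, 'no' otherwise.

mu << nu means: every nu-null measurable set is also mu-null; equivalently, for every atom x, if nu({x}) = 0 then mu({x}) = 0.
Checking each atom:
  x1: nu = 0, mu = 1/4 > 0 -> violates mu << nu.
  x2: nu = 8 > 0 -> no constraint.
  x3: nu = 0, mu = 4 > 0 -> violates mu << nu.
  x4: nu = 0, mu = 1/3 > 0 -> violates mu << nu.
The atom(s) x1, x3, x4 violate the condition (nu = 0 but mu > 0). Therefore mu is NOT absolutely continuous w.r.t. nu.

no


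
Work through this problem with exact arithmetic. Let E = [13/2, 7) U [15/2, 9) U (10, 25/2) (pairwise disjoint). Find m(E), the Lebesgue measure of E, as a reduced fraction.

For pairwise disjoint intervals, m(union_i I_i) = sum_i m(I_i),
and m is invariant under swapping open/closed endpoints (single points have measure 0).
So m(E) = sum_i (b_i - a_i).
  I_1 has length 7 - 13/2 = 1/2.
  I_2 has length 9 - 15/2 = 3/2.
  I_3 has length 25/2 - 10 = 5/2.
Summing:
  m(E) = 1/2 + 3/2 + 5/2 = 9/2.

9/2


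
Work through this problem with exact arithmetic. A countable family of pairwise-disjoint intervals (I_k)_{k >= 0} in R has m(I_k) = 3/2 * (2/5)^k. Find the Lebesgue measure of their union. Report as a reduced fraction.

By countable additivity of the Lebesgue measure on pairwise disjoint measurable sets,
  m(union_{k >= 0} I_k) = sum_{k >= 0} m(I_k) = sum_{k >= 0} a * r^k,
  with a = 3/2 and r = 2/5.
Since 0 < r = 2/5 < 1, the geometric series converges:
  sum_{k >= 0} a * r^k = a / (1 - r).
  = 3/2 / (1 - 2/5)
  = 3/2 / (3/5)
  = 5/2.

5/2


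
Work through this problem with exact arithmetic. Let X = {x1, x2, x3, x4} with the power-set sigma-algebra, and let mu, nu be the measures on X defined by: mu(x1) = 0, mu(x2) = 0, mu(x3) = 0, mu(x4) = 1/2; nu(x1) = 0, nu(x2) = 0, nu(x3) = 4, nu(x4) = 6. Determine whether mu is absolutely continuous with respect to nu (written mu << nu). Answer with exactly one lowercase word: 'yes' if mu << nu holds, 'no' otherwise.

mu << nu means: every nu-null measurable set is also mu-null; equivalently, for every atom x, if nu({x}) = 0 then mu({x}) = 0.
Checking each atom:
  x1: nu = 0, mu = 0 -> consistent with mu << nu.
  x2: nu = 0, mu = 0 -> consistent with mu << nu.
  x3: nu = 4 > 0 -> no constraint.
  x4: nu = 6 > 0 -> no constraint.
No atom violates the condition. Therefore mu << nu.

yes


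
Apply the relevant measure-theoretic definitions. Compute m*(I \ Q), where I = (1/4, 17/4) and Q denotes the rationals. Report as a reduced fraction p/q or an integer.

The interval I = (1/4, 17/4) has m(I) = 17/4 - 1/4 = 4 (endpoints are measure-zero, so open/closed/half-open agree). Write I = (I cap Q) u (I \ Q). The rationals in I are countable, so m*(I cap Q) = 0 (cover each rational by intervals whose total length is arbitrarily small). By countable subadditivity m*(I) <= m*(I cap Q) + m*(I \ Q), hence m*(I \ Q) >= m(I) = 4. The reverse inequality m*(I \ Q) <= m*(I) = 4 is trivial since (I \ Q) is a subset of I. Therefore m*(I \ Q) = 4.

4


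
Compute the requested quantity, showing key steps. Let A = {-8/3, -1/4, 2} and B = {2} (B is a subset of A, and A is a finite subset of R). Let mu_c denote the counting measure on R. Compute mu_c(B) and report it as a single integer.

Counting measure assigns mu_c(E) = |E| (number of elements) when E is finite.
B has 1 element(s), so mu_c(B) = 1.

1


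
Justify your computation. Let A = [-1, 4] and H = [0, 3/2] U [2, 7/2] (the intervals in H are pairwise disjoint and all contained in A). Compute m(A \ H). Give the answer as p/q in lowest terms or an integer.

The ambient interval has length m(A) = 4 - (-1) = 5.
Since the holes are disjoint and sit inside A, by finite additivity
  m(H) = sum_i (b_i - a_i), and m(A \ H) = m(A) - m(H).
Computing the hole measures:
  m(H_1) = 3/2 - 0 = 3/2.
  m(H_2) = 7/2 - 2 = 3/2.
Summed: m(H) = 3/2 + 3/2 = 3.
So m(A \ H) = 5 - 3 = 2.

2


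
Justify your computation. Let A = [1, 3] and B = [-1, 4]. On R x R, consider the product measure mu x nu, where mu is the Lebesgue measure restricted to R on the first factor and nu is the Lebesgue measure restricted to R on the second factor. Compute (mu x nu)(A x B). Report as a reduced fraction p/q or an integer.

For a measurable rectangle A x B, the product measure satisfies
  (mu x nu)(A x B) = mu(A) * nu(B).
  mu(A) = 2.
  nu(B) = 5.
  (mu x nu)(A x B) = 2 * 5 = 10.

10


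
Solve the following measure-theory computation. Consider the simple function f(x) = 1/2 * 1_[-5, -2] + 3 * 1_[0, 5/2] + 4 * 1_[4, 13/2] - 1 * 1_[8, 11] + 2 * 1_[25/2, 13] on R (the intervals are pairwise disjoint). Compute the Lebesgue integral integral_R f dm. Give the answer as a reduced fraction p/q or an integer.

For a simple function f = sum_i c_i * 1_{A_i} with disjoint A_i,
  integral f dm = sum_i c_i * m(A_i).
Lengths of the A_i:
  m(A_1) = -2 - (-5) = 3.
  m(A_2) = 5/2 - 0 = 5/2.
  m(A_3) = 13/2 - 4 = 5/2.
  m(A_4) = 11 - 8 = 3.
  m(A_5) = 13 - 25/2 = 1/2.
Contributions c_i * m(A_i):
  (1/2) * (3) = 3/2.
  (3) * (5/2) = 15/2.
  (4) * (5/2) = 10.
  (-1) * (3) = -3.
  (2) * (1/2) = 1.
Total: 3/2 + 15/2 + 10 - 3 + 1 = 17.

17


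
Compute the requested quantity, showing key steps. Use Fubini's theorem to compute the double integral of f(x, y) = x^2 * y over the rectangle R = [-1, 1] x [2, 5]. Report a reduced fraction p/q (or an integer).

f(x, y) is a tensor product of a function of x and a function of y, and both factors are bounded continuous (hence Lebesgue integrable) on the rectangle, so Fubini's theorem applies:
  integral_R f d(m x m) = (integral_a1^b1 x^2 dx) * (integral_a2^b2 y dy).
Inner integral in x: integral_{-1}^{1} x^2 dx = (1^3 - (-1)^3)/3
  = 2/3.
Inner integral in y: integral_{2}^{5} y dy = (5^2 - 2^2)/2
  = 21/2.
Product: (2/3) * (21/2) = 7.

7


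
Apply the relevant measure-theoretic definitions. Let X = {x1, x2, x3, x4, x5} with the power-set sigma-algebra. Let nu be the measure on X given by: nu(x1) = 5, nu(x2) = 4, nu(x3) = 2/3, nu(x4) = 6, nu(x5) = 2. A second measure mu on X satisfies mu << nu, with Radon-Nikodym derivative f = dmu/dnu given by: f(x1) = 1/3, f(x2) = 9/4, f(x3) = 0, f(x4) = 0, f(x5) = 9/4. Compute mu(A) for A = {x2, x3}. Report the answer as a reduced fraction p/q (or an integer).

By the defining property of the Radon-Nikodym derivative, for every measurable set A,
  mu(A) = integral_A f dnu.
Since nu is a discrete measure concentrated on the atoms of X, the integral over A reduces to the sum
  mu(A) = sum_{x in A} f(x) * nu({x}).
Computing each term:
  x2: f(x2) * nu(x2) = 9/4 * 4 = 9.
  x3: f(x3) * nu(x3) = 0 * 2/3 = 0.
Summing: mu(A) = 9 + 0 = 9.

9


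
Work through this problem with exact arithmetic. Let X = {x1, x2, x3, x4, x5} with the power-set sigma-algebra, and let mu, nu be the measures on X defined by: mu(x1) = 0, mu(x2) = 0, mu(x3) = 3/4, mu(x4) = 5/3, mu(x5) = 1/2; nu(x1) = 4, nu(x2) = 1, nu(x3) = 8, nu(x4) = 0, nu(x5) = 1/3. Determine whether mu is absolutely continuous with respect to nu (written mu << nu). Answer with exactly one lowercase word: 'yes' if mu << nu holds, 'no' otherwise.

mu << nu means: every nu-null measurable set is also mu-null; equivalently, for every atom x, if nu({x}) = 0 then mu({x}) = 0.
Checking each atom:
  x1: nu = 4 > 0 -> no constraint.
  x2: nu = 1 > 0 -> no constraint.
  x3: nu = 8 > 0 -> no constraint.
  x4: nu = 0, mu = 5/3 > 0 -> violates mu << nu.
  x5: nu = 1/3 > 0 -> no constraint.
The atom(s) x4 violate the condition (nu = 0 but mu > 0). Therefore mu is NOT absolutely continuous w.r.t. nu.

no


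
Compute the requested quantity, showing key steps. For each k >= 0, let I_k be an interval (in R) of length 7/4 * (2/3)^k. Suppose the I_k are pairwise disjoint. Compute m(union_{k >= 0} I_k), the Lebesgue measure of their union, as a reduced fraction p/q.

By countable additivity of the Lebesgue measure on pairwise disjoint measurable sets,
  m(union_{k >= 0} I_k) = sum_{k >= 0} m(I_k) = sum_{k >= 0} a * r^k,
  with a = 7/4 and r = 2/3.
Since 0 < r = 2/3 < 1, the geometric series converges:
  sum_{k >= 0} a * r^k = a / (1 - r).
  = 7/4 / (1 - 2/3)
  = 7/4 / (1/3)
  = 21/4.

21/4


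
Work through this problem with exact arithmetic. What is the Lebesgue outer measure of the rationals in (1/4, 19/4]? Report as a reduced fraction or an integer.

Q cap (1/4, 19/4] is countable; list its elements as q_1, q_2, ... . Fix eps > 0 and cover the k-th point by an interval of length eps * 2^(-k). The cover has total length eps * sum_{k>=1} 2^(-k) = eps, so by definition of outer measure m*(Q cap (1/4, 19/4]) <= eps. Since eps was arbitrary and m* >= 0, the outer measure is 0.

0


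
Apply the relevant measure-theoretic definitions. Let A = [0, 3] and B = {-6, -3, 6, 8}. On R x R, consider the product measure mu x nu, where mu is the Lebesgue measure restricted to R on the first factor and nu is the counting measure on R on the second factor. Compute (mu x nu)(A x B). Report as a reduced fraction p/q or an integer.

For a measurable rectangle A x B, the product measure satisfies
  (mu x nu)(A x B) = mu(A) * nu(B).
  mu(A) = 3.
  nu(B) = 4.
  (mu x nu)(A x B) = 3 * 4 = 12.

12


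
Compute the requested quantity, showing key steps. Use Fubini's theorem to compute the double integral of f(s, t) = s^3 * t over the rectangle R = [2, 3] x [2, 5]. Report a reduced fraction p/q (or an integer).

f(s, t) is a tensor product of a function of s and a function of t, and both factors are bounded continuous (hence Lebesgue integrable) on the rectangle, so Fubini's theorem applies:
  integral_R f d(m x m) = (integral_a1^b1 s^3 ds) * (integral_a2^b2 t dt).
Inner integral in s: integral_{2}^{3} s^3 ds = (3^4 - 2^4)/4
  = 65/4.
Inner integral in t: integral_{2}^{5} t dt = (5^2 - 2^2)/2
  = 21/2.
Product: (65/4) * (21/2) = 1365/8.

1365/8


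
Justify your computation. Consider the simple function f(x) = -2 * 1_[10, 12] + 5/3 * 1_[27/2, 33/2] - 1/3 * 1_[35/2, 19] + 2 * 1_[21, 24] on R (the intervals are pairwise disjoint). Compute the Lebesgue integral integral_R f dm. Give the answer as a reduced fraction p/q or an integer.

For a simple function f = sum_i c_i * 1_{A_i} with disjoint A_i,
  integral f dm = sum_i c_i * m(A_i).
Lengths of the A_i:
  m(A_1) = 12 - 10 = 2.
  m(A_2) = 33/2 - 27/2 = 3.
  m(A_3) = 19 - 35/2 = 3/2.
  m(A_4) = 24 - 21 = 3.
Contributions c_i * m(A_i):
  (-2) * (2) = -4.
  (5/3) * (3) = 5.
  (-1/3) * (3/2) = -1/2.
  (2) * (3) = 6.
Total: -4 + 5 - 1/2 + 6 = 13/2.

13/2


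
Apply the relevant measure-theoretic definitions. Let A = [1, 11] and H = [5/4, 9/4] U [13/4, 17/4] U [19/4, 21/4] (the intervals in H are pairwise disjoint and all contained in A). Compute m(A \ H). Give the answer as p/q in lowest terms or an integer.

The ambient interval has length m(A) = 11 - 1 = 10.
Since the holes are disjoint and sit inside A, by finite additivity
  m(H) = sum_i (b_i - a_i), and m(A \ H) = m(A) - m(H).
Computing the hole measures:
  m(H_1) = 9/4 - 5/4 = 1.
  m(H_2) = 17/4 - 13/4 = 1.
  m(H_3) = 21/4 - 19/4 = 1/2.
Summed: m(H) = 1 + 1 + 1/2 = 5/2.
So m(A \ H) = 10 - 5/2 = 15/2.

15/2


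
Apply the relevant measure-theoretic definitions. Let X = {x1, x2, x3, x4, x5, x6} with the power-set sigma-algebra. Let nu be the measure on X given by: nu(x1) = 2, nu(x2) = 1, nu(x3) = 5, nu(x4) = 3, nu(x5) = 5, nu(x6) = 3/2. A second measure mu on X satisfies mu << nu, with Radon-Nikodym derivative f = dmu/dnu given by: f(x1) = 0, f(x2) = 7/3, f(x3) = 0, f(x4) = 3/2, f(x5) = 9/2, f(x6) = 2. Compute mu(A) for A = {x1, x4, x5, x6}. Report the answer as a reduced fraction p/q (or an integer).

By the defining property of the Radon-Nikodym derivative, for every measurable set A,
  mu(A) = integral_A f dnu.
Since nu is a discrete measure concentrated on the atoms of X, the integral over A reduces to the sum
  mu(A) = sum_{x in A} f(x) * nu({x}).
Computing each term:
  x1: f(x1) * nu(x1) = 0 * 2 = 0.
  x4: f(x4) * nu(x4) = 3/2 * 3 = 9/2.
  x5: f(x5) * nu(x5) = 9/2 * 5 = 45/2.
  x6: f(x6) * nu(x6) = 2 * 3/2 = 3.
Summing: mu(A) = 0 + 9/2 + 45/2 + 3 = 30.

30


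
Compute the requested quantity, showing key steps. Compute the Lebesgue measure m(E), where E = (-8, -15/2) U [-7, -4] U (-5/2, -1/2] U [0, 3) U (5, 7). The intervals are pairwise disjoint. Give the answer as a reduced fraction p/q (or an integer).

For pairwise disjoint intervals, m(union_i I_i) = sum_i m(I_i),
and m is invariant under swapping open/closed endpoints (single points have measure 0).
So m(E) = sum_i (b_i - a_i).
  I_1 has length -15/2 - (-8) = 1/2.
  I_2 has length -4 - (-7) = 3.
  I_3 has length -1/2 - (-5/2) = 2.
  I_4 has length 3 - 0 = 3.
  I_5 has length 7 - 5 = 2.
Summing:
  m(E) = 1/2 + 3 + 2 + 3 + 2 = 21/2.

21/2


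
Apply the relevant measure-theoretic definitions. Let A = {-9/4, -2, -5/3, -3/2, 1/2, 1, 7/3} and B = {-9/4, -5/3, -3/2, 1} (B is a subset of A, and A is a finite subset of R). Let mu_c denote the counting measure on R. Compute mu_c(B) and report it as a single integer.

Counting measure assigns mu_c(E) = |E| (number of elements) when E is finite.
B has 4 element(s), so mu_c(B) = 4.

4


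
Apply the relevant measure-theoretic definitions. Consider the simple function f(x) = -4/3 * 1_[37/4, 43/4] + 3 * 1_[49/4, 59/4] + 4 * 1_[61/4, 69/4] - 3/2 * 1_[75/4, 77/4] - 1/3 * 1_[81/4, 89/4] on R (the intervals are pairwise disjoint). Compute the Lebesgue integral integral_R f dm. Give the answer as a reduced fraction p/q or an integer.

For a simple function f = sum_i c_i * 1_{A_i} with disjoint A_i,
  integral f dm = sum_i c_i * m(A_i).
Lengths of the A_i:
  m(A_1) = 43/4 - 37/4 = 3/2.
  m(A_2) = 59/4 - 49/4 = 5/2.
  m(A_3) = 69/4 - 61/4 = 2.
  m(A_4) = 77/4 - 75/4 = 1/2.
  m(A_5) = 89/4 - 81/4 = 2.
Contributions c_i * m(A_i):
  (-4/3) * (3/2) = -2.
  (3) * (5/2) = 15/2.
  (4) * (2) = 8.
  (-3/2) * (1/2) = -3/4.
  (-1/3) * (2) = -2/3.
Total: -2 + 15/2 + 8 - 3/4 - 2/3 = 145/12.

145/12


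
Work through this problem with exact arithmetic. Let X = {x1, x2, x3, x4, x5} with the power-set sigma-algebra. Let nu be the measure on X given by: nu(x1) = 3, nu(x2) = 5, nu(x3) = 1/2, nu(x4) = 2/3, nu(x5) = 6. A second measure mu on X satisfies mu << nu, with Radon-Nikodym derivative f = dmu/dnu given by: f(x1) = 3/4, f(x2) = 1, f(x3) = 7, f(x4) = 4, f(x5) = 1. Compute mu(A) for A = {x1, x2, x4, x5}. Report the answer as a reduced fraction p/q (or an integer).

By the defining property of the Radon-Nikodym derivative, for every measurable set A,
  mu(A) = integral_A f dnu.
Since nu is a discrete measure concentrated on the atoms of X, the integral over A reduces to the sum
  mu(A) = sum_{x in A} f(x) * nu({x}).
Computing each term:
  x1: f(x1) * nu(x1) = 3/4 * 3 = 9/4.
  x2: f(x2) * nu(x2) = 1 * 5 = 5.
  x4: f(x4) * nu(x4) = 4 * 2/3 = 8/3.
  x5: f(x5) * nu(x5) = 1 * 6 = 6.
Summing: mu(A) = 9/4 + 5 + 8/3 + 6 = 191/12.

191/12


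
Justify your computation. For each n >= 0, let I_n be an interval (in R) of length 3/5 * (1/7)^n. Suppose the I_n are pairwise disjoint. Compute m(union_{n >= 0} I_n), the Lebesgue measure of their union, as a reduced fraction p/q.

By countable additivity of the Lebesgue measure on pairwise disjoint measurable sets,
  m(union_{n >= 0} I_n) = sum_{n >= 0} m(I_n) = sum_{n >= 0} a * r^n,
  with a = 3/5 and r = 1/7.
Since 0 < r = 1/7 < 1, the geometric series converges:
  sum_{n >= 0} a * r^n = a / (1 - r).
  = 3/5 / (1 - 1/7)
  = 3/5 / (6/7)
  = 7/10.

7/10


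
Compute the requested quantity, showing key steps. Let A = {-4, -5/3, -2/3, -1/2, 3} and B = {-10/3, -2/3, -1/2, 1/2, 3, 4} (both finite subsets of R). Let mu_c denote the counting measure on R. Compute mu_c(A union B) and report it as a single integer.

Counting measure on a finite set equals cardinality. By inclusion-exclusion, |A union B| = |A| + |B| - |A cap B|.
|A| = 5, |B| = 6, |A cap B| = 3.
So mu_c(A union B) = 5 + 6 - 3 = 8.

8


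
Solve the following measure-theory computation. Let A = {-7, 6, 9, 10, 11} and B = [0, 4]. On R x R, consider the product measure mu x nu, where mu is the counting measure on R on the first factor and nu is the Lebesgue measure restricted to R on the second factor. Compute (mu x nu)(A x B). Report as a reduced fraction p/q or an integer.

For a measurable rectangle A x B, the product measure satisfies
  (mu x nu)(A x B) = mu(A) * nu(B).
  mu(A) = 5.
  nu(B) = 4.
  (mu x nu)(A x B) = 5 * 4 = 20.

20


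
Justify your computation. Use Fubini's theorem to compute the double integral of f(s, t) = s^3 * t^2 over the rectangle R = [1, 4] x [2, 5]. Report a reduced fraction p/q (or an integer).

f(s, t) is a tensor product of a function of s and a function of t, and both factors are bounded continuous (hence Lebesgue integrable) on the rectangle, so Fubini's theorem applies:
  integral_R f d(m x m) = (integral_a1^b1 s^3 ds) * (integral_a2^b2 t^2 dt).
Inner integral in s: integral_{1}^{4} s^3 ds = (4^4 - 1^4)/4
  = 255/4.
Inner integral in t: integral_{2}^{5} t^2 dt = (5^3 - 2^3)/3
  = 39.
Product: (255/4) * (39) = 9945/4.

9945/4


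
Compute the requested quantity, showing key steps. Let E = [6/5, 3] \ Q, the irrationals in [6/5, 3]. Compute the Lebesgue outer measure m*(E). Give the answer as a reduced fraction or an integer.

The interval I = [6/5, 3] has m(I) = 3 - 6/5 = 9/5 (endpoints are measure-zero, so open/closed/half-open agree). Write I = (I cap Q) u (I \ Q). The rationals in I are countable, so m*(I cap Q) = 0 (cover each rational by intervals whose total length is arbitrarily small). By countable subadditivity m*(I) <= m*(I cap Q) + m*(I \ Q), hence m*(I \ Q) >= m(I) = 9/5. The reverse inequality m*(I \ Q) <= m*(I) = 9/5 is trivial since (I \ Q) is a subset of I. Therefore m*(I \ Q) = 9/5.

9/5


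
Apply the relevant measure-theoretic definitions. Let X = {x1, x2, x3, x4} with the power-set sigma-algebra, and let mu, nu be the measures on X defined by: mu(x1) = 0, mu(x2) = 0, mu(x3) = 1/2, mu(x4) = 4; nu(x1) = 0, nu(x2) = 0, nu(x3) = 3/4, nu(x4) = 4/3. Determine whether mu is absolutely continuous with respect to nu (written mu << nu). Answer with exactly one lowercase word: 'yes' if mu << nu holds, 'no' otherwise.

mu << nu means: every nu-null measurable set is also mu-null; equivalently, for every atom x, if nu({x}) = 0 then mu({x}) = 0.
Checking each atom:
  x1: nu = 0, mu = 0 -> consistent with mu << nu.
  x2: nu = 0, mu = 0 -> consistent with mu << nu.
  x3: nu = 3/4 > 0 -> no constraint.
  x4: nu = 4/3 > 0 -> no constraint.
No atom violates the condition. Therefore mu << nu.

yes


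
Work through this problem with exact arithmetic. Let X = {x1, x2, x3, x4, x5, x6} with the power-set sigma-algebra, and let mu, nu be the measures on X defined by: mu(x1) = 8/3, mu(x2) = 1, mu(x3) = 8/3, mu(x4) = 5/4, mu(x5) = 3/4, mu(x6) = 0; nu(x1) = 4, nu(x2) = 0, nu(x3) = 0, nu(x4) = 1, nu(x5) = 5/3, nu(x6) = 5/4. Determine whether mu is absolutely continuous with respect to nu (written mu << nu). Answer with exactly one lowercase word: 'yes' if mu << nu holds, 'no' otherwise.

mu << nu means: every nu-null measurable set is also mu-null; equivalently, for every atom x, if nu({x}) = 0 then mu({x}) = 0.
Checking each atom:
  x1: nu = 4 > 0 -> no constraint.
  x2: nu = 0, mu = 1 > 0 -> violates mu << nu.
  x3: nu = 0, mu = 8/3 > 0 -> violates mu << nu.
  x4: nu = 1 > 0 -> no constraint.
  x5: nu = 5/3 > 0 -> no constraint.
  x6: nu = 5/4 > 0 -> no constraint.
The atom(s) x2, x3 violate the condition (nu = 0 but mu > 0). Therefore mu is NOT absolutely continuous w.r.t. nu.

no


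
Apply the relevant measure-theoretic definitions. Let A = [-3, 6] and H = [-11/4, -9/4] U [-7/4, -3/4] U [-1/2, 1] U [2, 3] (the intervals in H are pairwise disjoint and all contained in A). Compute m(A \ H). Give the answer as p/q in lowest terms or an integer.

The ambient interval has length m(A) = 6 - (-3) = 9.
Since the holes are disjoint and sit inside A, by finite additivity
  m(H) = sum_i (b_i - a_i), and m(A \ H) = m(A) - m(H).
Computing the hole measures:
  m(H_1) = -9/4 - (-11/4) = 1/2.
  m(H_2) = -3/4 - (-7/4) = 1.
  m(H_3) = 1 - (-1/2) = 3/2.
  m(H_4) = 3 - 2 = 1.
Summed: m(H) = 1/2 + 1 + 3/2 + 1 = 4.
So m(A \ H) = 9 - 4 = 5.

5


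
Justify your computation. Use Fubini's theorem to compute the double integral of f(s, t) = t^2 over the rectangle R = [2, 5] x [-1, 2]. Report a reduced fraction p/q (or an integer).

f(s, t) is a tensor product of a function of s and a function of t, and both factors are bounded continuous (hence Lebesgue integrable) on the rectangle, so Fubini's theorem applies:
  integral_R f d(m x m) = (integral_a1^b1 1 ds) * (integral_a2^b2 t^2 dt).
Inner integral in s: integral_{2}^{5} 1 ds = (5^1 - 2^1)/1
  = 3.
Inner integral in t: integral_{-1}^{2} t^2 dt = (2^3 - (-1)^3)/3
  = 3.
Product: (3) * (3) = 9.

9


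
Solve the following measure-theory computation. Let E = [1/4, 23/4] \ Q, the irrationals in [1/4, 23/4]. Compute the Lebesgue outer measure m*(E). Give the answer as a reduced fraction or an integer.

The interval I = [1/4, 23/4] has m(I) = 23/4 - 1/4 = 11/2 (endpoints are measure-zero, so open/closed/half-open agree). Write I = (I cap Q) u (I \ Q). The rationals in I are countable, so m*(I cap Q) = 0 (cover each rational by intervals whose total length is arbitrarily small). By countable subadditivity m*(I) <= m*(I cap Q) + m*(I \ Q), hence m*(I \ Q) >= m(I) = 11/2. The reverse inequality m*(I \ Q) <= m*(I) = 11/2 is trivial since (I \ Q) is a subset of I. Therefore m*(I \ Q) = 11/2.

11/2


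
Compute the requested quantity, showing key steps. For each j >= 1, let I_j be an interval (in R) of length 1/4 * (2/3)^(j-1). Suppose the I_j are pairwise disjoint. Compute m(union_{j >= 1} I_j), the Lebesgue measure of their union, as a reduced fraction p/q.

By countable additivity of the Lebesgue measure on pairwise disjoint measurable sets,
  m(union_{j >= 1} I_j) = sum_{j >= 1} m(I_j) = sum_{j >= 1} a * r^(j-1),
  with a = 1/4 and r = 2/3.
Since 0 < r = 2/3 < 1, the geometric series converges:
  sum_{j >= 1} a * r^(j-1) = a / (1 - r).
  = 1/4 / (1 - 2/3)
  = 1/4 / (1/3)
  = 3/4.

3/4


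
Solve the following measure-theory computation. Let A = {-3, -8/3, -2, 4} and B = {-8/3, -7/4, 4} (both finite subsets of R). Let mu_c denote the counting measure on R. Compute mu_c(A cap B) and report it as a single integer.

Counting measure on a finite set equals cardinality. mu_c(A cap B) = |A cap B| (elements appearing in both).
Enumerating the elements of A that also lie in B gives 2 element(s).
So mu_c(A cap B) = 2.

2


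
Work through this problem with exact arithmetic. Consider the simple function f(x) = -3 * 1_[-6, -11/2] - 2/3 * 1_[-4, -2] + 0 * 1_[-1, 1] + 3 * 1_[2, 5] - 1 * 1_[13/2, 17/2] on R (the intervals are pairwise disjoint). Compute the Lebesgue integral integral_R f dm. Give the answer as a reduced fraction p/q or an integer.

For a simple function f = sum_i c_i * 1_{A_i} with disjoint A_i,
  integral f dm = sum_i c_i * m(A_i).
Lengths of the A_i:
  m(A_1) = -11/2 - (-6) = 1/2.
  m(A_2) = -2 - (-4) = 2.
  m(A_3) = 1 - (-1) = 2.
  m(A_4) = 5 - 2 = 3.
  m(A_5) = 17/2 - 13/2 = 2.
Contributions c_i * m(A_i):
  (-3) * (1/2) = -3/2.
  (-2/3) * (2) = -4/3.
  (0) * (2) = 0.
  (3) * (3) = 9.
  (-1) * (2) = -2.
Total: -3/2 - 4/3 + 0 + 9 - 2 = 25/6.

25/6


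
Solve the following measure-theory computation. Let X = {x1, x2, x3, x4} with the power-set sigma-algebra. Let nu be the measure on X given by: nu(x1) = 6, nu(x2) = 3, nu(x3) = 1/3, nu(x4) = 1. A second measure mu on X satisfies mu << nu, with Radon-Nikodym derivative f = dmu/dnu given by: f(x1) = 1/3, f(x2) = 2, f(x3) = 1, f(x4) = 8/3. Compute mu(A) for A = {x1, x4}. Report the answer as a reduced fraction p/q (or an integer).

By the defining property of the Radon-Nikodym derivative, for every measurable set A,
  mu(A) = integral_A f dnu.
Since nu is a discrete measure concentrated on the atoms of X, the integral over A reduces to the sum
  mu(A) = sum_{x in A} f(x) * nu({x}).
Computing each term:
  x1: f(x1) * nu(x1) = 1/3 * 6 = 2.
  x4: f(x4) * nu(x4) = 8/3 * 1 = 8/3.
Summing: mu(A) = 2 + 8/3 = 14/3.

14/3


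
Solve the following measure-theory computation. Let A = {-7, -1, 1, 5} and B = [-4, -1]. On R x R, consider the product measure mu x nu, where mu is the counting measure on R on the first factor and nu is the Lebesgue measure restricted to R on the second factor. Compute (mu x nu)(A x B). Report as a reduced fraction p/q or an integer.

For a measurable rectangle A x B, the product measure satisfies
  (mu x nu)(A x B) = mu(A) * nu(B).
  mu(A) = 4.
  nu(B) = 3.
  (mu x nu)(A x B) = 4 * 3 = 12.

12


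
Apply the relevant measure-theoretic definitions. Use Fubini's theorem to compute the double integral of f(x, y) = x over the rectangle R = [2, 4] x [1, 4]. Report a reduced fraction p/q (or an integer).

f(x, y) is a tensor product of a function of x and a function of y, and both factors are bounded continuous (hence Lebesgue integrable) on the rectangle, so Fubini's theorem applies:
  integral_R f d(m x m) = (integral_a1^b1 x dx) * (integral_a2^b2 1 dy).
Inner integral in x: integral_{2}^{4} x dx = (4^2 - 2^2)/2
  = 6.
Inner integral in y: integral_{1}^{4} 1 dy = (4^1 - 1^1)/1
  = 3.
Product: (6) * (3) = 18.

18


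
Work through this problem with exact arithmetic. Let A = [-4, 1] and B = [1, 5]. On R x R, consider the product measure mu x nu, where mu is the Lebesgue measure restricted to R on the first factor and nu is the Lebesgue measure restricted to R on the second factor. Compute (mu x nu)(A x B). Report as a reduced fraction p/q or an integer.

For a measurable rectangle A x B, the product measure satisfies
  (mu x nu)(A x B) = mu(A) * nu(B).
  mu(A) = 5.
  nu(B) = 4.
  (mu x nu)(A x B) = 5 * 4 = 20.

20


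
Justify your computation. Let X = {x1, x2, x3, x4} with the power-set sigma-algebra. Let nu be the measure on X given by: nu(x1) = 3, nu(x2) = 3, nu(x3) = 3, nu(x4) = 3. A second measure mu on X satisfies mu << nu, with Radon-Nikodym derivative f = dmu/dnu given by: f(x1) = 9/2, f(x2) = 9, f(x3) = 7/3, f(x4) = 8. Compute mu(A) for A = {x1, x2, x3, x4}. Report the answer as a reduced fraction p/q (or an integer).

By the defining property of the Radon-Nikodym derivative, for every measurable set A,
  mu(A) = integral_A f dnu.
Since nu is a discrete measure concentrated on the atoms of X, the integral over A reduces to the sum
  mu(A) = sum_{x in A} f(x) * nu({x}).
Computing each term:
  x1: f(x1) * nu(x1) = 9/2 * 3 = 27/2.
  x2: f(x2) * nu(x2) = 9 * 3 = 27.
  x3: f(x3) * nu(x3) = 7/3 * 3 = 7.
  x4: f(x4) * nu(x4) = 8 * 3 = 24.
Summing: mu(A) = 27/2 + 27 + 7 + 24 = 143/2.

143/2


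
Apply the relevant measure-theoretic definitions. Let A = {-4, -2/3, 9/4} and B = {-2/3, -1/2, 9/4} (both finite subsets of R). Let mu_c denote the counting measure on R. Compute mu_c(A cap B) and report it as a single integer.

Counting measure on a finite set equals cardinality. mu_c(A cap B) = |A cap B| (elements appearing in both).
Enumerating the elements of A that also lie in B gives 2 element(s).
So mu_c(A cap B) = 2.

2


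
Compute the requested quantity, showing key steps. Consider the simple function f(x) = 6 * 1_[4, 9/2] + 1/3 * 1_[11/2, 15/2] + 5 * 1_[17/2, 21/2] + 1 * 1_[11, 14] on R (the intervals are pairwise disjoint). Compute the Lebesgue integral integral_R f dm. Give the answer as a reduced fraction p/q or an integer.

For a simple function f = sum_i c_i * 1_{A_i} with disjoint A_i,
  integral f dm = sum_i c_i * m(A_i).
Lengths of the A_i:
  m(A_1) = 9/2 - 4 = 1/2.
  m(A_2) = 15/2 - 11/2 = 2.
  m(A_3) = 21/2 - 17/2 = 2.
  m(A_4) = 14 - 11 = 3.
Contributions c_i * m(A_i):
  (6) * (1/2) = 3.
  (1/3) * (2) = 2/3.
  (5) * (2) = 10.
  (1) * (3) = 3.
Total: 3 + 2/3 + 10 + 3 = 50/3.

50/3


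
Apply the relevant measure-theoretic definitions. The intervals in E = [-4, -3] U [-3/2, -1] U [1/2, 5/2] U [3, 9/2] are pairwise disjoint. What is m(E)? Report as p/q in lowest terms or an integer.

For pairwise disjoint intervals, m(union_i I_i) = sum_i m(I_i),
and m is invariant under swapping open/closed endpoints (single points have measure 0).
So m(E) = sum_i (b_i - a_i).
  I_1 has length -3 - (-4) = 1.
  I_2 has length -1 - (-3/2) = 1/2.
  I_3 has length 5/2 - 1/2 = 2.
  I_4 has length 9/2 - 3 = 3/2.
Summing:
  m(E) = 1 + 1/2 + 2 + 3/2 = 5.

5


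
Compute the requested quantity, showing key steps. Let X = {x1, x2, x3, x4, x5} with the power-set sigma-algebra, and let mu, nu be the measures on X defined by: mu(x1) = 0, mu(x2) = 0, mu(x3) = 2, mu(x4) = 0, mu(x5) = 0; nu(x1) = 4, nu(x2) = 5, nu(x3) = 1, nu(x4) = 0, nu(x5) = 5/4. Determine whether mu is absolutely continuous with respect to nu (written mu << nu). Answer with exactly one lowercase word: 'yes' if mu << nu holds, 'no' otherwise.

mu << nu means: every nu-null measurable set is also mu-null; equivalently, for every atom x, if nu({x}) = 0 then mu({x}) = 0.
Checking each atom:
  x1: nu = 4 > 0 -> no constraint.
  x2: nu = 5 > 0 -> no constraint.
  x3: nu = 1 > 0 -> no constraint.
  x4: nu = 0, mu = 0 -> consistent with mu << nu.
  x5: nu = 5/4 > 0 -> no constraint.
No atom violates the condition. Therefore mu << nu.

yes


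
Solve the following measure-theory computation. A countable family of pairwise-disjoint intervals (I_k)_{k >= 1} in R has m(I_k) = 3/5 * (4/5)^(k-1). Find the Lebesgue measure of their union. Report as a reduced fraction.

By countable additivity of the Lebesgue measure on pairwise disjoint measurable sets,
  m(union_{k >= 1} I_k) = sum_{k >= 1} m(I_k) = sum_{k >= 1} a * r^(k-1),
  with a = 3/5 and r = 4/5.
Since 0 < r = 4/5 < 1, the geometric series converges:
  sum_{k >= 1} a * r^(k-1) = a / (1 - r).
  = 3/5 / (1 - 4/5)
  = 3/5 / (1/5)
  = 3.

3


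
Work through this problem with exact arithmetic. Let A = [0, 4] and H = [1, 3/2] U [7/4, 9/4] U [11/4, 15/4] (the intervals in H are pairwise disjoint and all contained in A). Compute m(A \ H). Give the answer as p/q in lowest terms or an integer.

The ambient interval has length m(A) = 4 - 0 = 4.
Since the holes are disjoint and sit inside A, by finite additivity
  m(H) = sum_i (b_i - a_i), and m(A \ H) = m(A) - m(H).
Computing the hole measures:
  m(H_1) = 3/2 - 1 = 1/2.
  m(H_2) = 9/4 - 7/4 = 1/2.
  m(H_3) = 15/4 - 11/4 = 1.
Summed: m(H) = 1/2 + 1/2 + 1 = 2.
So m(A \ H) = 4 - 2 = 2.

2


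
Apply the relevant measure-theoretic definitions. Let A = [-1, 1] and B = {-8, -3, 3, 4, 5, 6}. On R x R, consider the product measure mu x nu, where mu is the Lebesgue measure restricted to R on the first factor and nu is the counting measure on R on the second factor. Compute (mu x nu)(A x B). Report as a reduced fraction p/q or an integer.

For a measurable rectangle A x B, the product measure satisfies
  (mu x nu)(A x B) = mu(A) * nu(B).
  mu(A) = 2.
  nu(B) = 6.
  (mu x nu)(A x B) = 2 * 6 = 12.

12


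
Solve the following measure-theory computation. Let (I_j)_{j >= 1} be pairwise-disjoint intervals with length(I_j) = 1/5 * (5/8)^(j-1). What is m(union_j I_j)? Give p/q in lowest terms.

By countable additivity of the Lebesgue measure on pairwise disjoint measurable sets,
  m(union_{j >= 1} I_j) = sum_{j >= 1} m(I_j) = sum_{j >= 1} a * r^(j-1),
  with a = 1/5 and r = 5/8.
Since 0 < r = 5/8 < 1, the geometric series converges:
  sum_{j >= 1} a * r^(j-1) = a / (1 - r).
  = 1/5 / (1 - 5/8)
  = 1/5 / (3/8)
  = 8/15.

8/15


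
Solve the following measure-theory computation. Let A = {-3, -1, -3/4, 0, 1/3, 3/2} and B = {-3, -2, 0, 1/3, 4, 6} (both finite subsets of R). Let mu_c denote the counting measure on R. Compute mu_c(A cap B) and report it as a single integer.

Counting measure on a finite set equals cardinality. mu_c(A cap B) = |A cap B| (elements appearing in both).
Enumerating the elements of A that also lie in B gives 3 element(s).
So mu_c(A cap B) = 3.

3


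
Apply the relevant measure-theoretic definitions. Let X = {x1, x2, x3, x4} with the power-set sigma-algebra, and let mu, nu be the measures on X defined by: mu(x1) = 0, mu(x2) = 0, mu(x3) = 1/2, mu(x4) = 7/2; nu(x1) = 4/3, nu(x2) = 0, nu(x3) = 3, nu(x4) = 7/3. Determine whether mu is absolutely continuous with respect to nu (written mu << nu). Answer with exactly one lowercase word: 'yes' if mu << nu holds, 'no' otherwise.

mu << nu means: every nu-null measurable set is also mu-null; equivalently, for every atom x, if nu({x}) = 0 then mu({x}) = 0.
Checking each atom:
  x1: nu = 4/3 > 0 -> no constraint.
  x2: nu = 0, mu = 0 -> consistent with mu << nu.
  x3: nu = 3 > 0 -> no constraint.
  x4: nu = 7/3 > 0 -> no constraint.
No atom violates the condition. Therefore mu << nu.

yes
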